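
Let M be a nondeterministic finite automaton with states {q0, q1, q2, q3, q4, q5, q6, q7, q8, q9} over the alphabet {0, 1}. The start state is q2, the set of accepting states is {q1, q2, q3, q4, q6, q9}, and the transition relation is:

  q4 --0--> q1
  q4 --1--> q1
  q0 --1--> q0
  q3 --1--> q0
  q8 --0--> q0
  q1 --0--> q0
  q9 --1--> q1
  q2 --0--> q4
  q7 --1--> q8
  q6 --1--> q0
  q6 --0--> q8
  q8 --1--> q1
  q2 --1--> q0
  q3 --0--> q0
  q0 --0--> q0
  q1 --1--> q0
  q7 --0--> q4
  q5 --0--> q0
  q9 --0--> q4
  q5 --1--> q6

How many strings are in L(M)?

The useful subgraph on states {q1, q2, q4} is acyclic, so L(M) is finite; the longest accepting path visits 3 useful states, giving maximum string length 2.
Counting accepting paths from q2 by length: 1 of length 0, 1 of length 1, 2 of length 2. Total 4.

4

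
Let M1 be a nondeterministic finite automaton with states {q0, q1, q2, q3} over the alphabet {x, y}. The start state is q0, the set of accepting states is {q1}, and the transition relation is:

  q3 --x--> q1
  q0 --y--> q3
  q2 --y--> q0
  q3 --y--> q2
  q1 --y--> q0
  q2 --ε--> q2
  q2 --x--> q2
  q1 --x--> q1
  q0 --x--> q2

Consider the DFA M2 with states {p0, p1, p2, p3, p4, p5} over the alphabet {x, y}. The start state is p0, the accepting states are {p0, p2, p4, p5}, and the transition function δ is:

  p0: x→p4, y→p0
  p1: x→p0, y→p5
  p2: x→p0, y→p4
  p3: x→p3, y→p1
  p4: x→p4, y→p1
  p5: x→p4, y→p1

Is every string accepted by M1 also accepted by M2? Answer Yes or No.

Yes

Exploring the product automaton M1 × M2 from the start pair (q0, p0), following both machines on each input symbol, reaches 12 state pairs: (q0, p0), (q2, p4), (q3, p0), (q0, p1), (q1, p4), (q2, p0), (q3, p5), (q2, p1), (q0, p5), (q3, p1), (q1, p0), (q2, p5).
M1 accepts in {q1} and M2 accepts in {p0, p2, p4, p5}. The reachable pairs whose M1-component is accepting are (q1, p4), (q1, p0); in each of them the M2-component is accepting too, so the product for L(M1) \ L(M2) (M1-component accepting, M2-component rejecting) has no reachable accepting pair and the difference is empty.
Hence every string in L(M1) is also in L(M2).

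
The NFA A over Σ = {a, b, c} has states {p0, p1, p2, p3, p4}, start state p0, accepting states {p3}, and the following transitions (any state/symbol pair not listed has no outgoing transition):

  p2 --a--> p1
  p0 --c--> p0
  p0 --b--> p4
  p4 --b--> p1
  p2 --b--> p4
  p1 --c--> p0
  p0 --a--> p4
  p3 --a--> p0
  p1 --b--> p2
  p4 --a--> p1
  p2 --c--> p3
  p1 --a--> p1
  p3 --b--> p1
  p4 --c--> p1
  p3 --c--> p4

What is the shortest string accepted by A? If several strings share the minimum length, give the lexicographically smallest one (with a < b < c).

aabc

A breadth-first search from p0 reaches an accepting state first via the path p0 → p4 → p1 → p2 → p3 on input aabc.
No string of length < 4 is accepted (BFS exhausts all shorter strings without reaching an accepting state), and aabc is the lexicographically least accepting string of length 4.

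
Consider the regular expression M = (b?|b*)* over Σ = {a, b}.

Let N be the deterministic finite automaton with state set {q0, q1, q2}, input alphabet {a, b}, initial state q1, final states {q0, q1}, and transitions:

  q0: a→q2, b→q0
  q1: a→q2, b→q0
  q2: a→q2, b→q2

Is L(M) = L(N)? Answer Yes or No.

Converting the expression M to a DFA (subset construction, then merging equivalent states) gives the minimal DFA with states {m0, m1}, start state m0, accepting states {m0} and transitions m0: a→m1, b→m0; m1: a→m1, b→m1.
Exploring the product automaton M × N from the start pair (m0, q1), following both machines on each input symbol, reaches 3 state pairs: (m0, q1), (m1, q2), (m0, q0).
M accepts in {m0} and N accepts in {q0, q1}. In every reachable pair the two components are either both accepting — (m0, q1), (m0, q0) — or both non-accepting, so no string is accepted by exactly one of the machines: L(M) \ L(N) and L(N) \ L(M) are both empty.
Hence every string is accepted by M iff it is accepted by N, and the two languages coincide.

Yes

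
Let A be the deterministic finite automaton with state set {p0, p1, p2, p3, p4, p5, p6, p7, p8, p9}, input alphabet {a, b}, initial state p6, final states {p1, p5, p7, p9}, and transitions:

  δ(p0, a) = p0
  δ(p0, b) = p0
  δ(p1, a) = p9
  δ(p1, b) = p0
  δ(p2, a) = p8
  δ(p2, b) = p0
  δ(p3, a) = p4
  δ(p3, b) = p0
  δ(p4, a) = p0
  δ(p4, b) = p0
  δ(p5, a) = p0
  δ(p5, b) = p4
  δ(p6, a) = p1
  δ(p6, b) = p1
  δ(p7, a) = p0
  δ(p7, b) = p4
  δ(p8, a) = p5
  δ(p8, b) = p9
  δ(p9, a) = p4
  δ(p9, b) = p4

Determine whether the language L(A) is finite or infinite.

finite

The useful states (reachable from p6 and able to reach an accepting state) are {p1, p6, p9}.
Restricted to these states the transition graph has no cycle, so every accepting path has bounded length and L is finite.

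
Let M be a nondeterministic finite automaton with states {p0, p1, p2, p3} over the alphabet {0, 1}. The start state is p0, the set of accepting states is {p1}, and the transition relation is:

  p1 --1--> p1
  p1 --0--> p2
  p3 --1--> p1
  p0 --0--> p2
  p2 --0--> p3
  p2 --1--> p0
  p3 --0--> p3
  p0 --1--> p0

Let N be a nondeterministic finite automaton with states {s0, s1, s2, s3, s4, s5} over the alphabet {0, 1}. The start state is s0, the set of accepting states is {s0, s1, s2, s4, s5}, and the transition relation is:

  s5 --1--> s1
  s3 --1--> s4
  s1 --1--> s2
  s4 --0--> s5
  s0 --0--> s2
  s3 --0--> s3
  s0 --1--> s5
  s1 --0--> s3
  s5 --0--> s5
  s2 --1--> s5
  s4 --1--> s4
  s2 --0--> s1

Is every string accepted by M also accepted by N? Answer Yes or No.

Yes

Exploring the product automaton M × N from the start pair (p0, s0), following both machines on each input symbol, reaches 16 state pairs: (p0, s0), (p2, s2), (p0, s5), (p3, s1), (p2, s5), (p0, s1), (p3, s3), (p1, s2), (p3, s5), (p2, s3), (p0, s2), (p1, s4), (p2, s1), (p1, s5), (p1, s1), (p0, s4).
M accepts in {p1} and N accepts in {s0, s1, s2, s4, s5}. The reachable pairs whose M-component is accepting are (p1, s2), (p1, s4), (p1, s5), (p1, s1); in each of them the N-component is accepting too, so the product for L(M) \ L(N) (M-component accepting, N-component rejecting) has no reachable accepting pair and the difference is empty.
Hence every string in L(M) is also in L(N).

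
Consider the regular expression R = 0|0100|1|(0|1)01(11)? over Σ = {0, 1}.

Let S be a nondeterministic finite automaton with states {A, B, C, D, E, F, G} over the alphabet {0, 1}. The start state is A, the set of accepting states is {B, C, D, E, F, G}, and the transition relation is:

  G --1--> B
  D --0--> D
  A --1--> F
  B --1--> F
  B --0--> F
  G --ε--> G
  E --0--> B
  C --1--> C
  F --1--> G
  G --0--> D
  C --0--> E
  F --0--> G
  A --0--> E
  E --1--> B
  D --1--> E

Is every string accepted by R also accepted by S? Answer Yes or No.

Converting the expression R to a DFA (subset construction, then merging equivalent states) gives the minimal DFA with states {r0, r1, r2, r3, r4, r5, r6, r7, r8, r9}, start state r0, accepting states {r1, r2, r6, r9} and transitions r0: 0→r1, 1→r2; r1: 0→r3, 1→r4; r2: 0→r3, 1→r5; r3: 0→r5, 1→r6; r4: 0→r7, 1→r5; r5: 0→r5, 1→r5; r6: 0→r5, 1→r8; r7: 0→r9, 1→r5; r8: 0→r5, 1→r9; r9: 0→r5, 1→r5.
Exploring the product automaton R × S from the start pair (r0, A), following both machines on each input symbol, reaches 18 state pairs: (r0, A), (r1, E), (r2, F), (r3, B), (r4, B), (r3, G), (r5, G), (r5, F), (r6, F), (r7, F), (r5, D), (r6, B), (r5, B), (r8, G), (r9, G), (r5, E), (r8, F), (r9, B).
R accepts in {r1, r2, r6, r9} and S accepts in {B, C, D, E, F, G}. The reachable pairs whose R-component is accepting are (r1, E), (r2, F), (r6, F), (r6, B), (r9, G), (r9, B); in each of them the S-component is accepting too, so the product for L(R) \ L(S) (R-component accepting, S-component rejecting) has no reachable accepting pair and the difference is empty.
Hence every string in L(R) is also in L(S).

Yes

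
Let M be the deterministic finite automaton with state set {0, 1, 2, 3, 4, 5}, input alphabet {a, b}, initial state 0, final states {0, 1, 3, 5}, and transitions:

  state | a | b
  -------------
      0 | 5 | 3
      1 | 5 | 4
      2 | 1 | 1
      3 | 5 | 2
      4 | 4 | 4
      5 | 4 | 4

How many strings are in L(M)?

8

The useful subgraph on states {0, 1, 2, 3, 5} is acyclic, so L(M) is finite; the longest accepting path visits 5 useful states, giving maximum string length 4.
Counting accepting paths from 0 by length: 1 of length 0, 2 of length 1, 1 of length 2, 2 of length 3, 2 of length 4. Total 8.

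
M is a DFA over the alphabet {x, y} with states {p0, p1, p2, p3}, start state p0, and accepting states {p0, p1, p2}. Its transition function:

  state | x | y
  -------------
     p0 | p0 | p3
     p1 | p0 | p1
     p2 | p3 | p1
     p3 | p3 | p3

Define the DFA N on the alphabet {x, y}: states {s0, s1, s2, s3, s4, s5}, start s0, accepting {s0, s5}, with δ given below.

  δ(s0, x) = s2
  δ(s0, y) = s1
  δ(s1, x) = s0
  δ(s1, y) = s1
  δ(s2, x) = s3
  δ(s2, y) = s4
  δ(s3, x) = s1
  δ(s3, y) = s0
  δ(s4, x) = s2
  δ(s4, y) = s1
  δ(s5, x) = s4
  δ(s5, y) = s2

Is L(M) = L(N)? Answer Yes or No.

No

The string x is accepted by M but rejected by N.
So L(M) ≠ L(N).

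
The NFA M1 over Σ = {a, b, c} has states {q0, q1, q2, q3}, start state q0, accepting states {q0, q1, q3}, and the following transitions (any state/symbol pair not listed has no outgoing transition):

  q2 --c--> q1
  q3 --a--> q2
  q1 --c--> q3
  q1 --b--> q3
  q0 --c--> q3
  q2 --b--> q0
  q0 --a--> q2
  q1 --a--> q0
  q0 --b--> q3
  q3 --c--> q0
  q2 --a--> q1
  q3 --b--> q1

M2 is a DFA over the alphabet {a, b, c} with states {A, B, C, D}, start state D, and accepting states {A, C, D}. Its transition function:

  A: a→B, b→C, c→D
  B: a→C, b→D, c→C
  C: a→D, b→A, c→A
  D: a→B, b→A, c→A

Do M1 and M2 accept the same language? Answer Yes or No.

Exploring the product automaton M1 × M2 from the start pair (q0, D), following both machines on each input symbol, reaches 4 state pairs: (q0, D), (q2, B), (q3, A), (q1, C).
M1 accepts in {q0, q1, q3} and M2 accepts in {A, C, D}. In every reachable pair the two components are either both accepting — (q0, D), (q3, A), (q1, C) — or both non-accepting, so no string is accepted by exactly one of the machines: L(M1) \ L(M2) and L(M2) \ L(M1) are both empty.
Hence every string is accepted by M1 iff it is accepted by M2, and the two languages coincide.

Yes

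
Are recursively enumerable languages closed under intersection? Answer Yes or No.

Run the recogniser for L₁; if it accepts, run the recogniser for L₂ and accept if that accepts too. If either runs forever the input is never accepted, which is all a recogniser needs.
So the recursively enumerable languages are closed under intersection.

Yes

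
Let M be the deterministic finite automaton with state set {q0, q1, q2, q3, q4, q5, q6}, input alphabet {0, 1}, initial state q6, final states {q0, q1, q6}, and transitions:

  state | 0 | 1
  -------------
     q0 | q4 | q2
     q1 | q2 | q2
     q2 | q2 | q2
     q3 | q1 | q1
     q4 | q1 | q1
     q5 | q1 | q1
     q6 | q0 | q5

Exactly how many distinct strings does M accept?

The useful subgraph on states {q0, q1, q4, q5, q6} is acyclic, so L(M) is finite; the longest accepting path visits 4 useful states, giving maximum string length 3.
Counting accepting paths from q6 by length: 1 of length 0, 1 of length 1, 2 of length 2, 2 of length 3. Total 6.

6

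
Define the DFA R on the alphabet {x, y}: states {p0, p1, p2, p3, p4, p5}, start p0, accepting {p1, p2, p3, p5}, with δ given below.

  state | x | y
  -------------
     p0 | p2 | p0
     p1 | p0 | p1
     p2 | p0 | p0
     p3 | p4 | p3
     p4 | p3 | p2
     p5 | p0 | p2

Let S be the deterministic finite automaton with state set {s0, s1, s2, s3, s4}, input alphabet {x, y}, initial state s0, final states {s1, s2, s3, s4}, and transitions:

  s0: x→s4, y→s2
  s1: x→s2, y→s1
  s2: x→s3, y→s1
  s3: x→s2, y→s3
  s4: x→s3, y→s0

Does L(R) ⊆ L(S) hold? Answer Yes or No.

Exploring the product automaton R × S from the start pair (p0, s0), following both machines on each input symbol, reaches 7 state pairs: (p0, s0), (p2, s4), (p0, s2), (p0, s3), (p2, s3), (p0, s1), (p2, s2).
R accepts in {p1, p2, p3, p5} and S accepts in {s1, s2, s3, s4}. The reachable pairs whose R-component is accepting are (p2, s4), (p2, s3), (p2, s2); in each of them the S-component is accepting too, so the product for L(R) \ L(S) (R-component accepting, S-component rejecting) has no reachable accepting pair and the difference is empty.
Hence every string in L(R) is also in L(S).

Yes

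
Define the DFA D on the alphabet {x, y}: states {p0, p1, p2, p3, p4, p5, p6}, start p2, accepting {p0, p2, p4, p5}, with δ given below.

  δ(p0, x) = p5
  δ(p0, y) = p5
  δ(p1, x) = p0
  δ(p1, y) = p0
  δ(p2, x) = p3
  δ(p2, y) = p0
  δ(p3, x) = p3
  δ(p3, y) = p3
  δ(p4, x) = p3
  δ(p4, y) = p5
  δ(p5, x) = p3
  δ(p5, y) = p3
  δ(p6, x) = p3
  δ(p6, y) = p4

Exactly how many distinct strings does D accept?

4

The useful subgraph on states {p0, p2, p5} is acyclic, so L(D) is finite; the longest accepting path visits 3 useful states, giving maximum string length 2.
Counting accepting paths from p2 by length: 1 of length 0, 1 of length 1, 2 of length 2. Total 4.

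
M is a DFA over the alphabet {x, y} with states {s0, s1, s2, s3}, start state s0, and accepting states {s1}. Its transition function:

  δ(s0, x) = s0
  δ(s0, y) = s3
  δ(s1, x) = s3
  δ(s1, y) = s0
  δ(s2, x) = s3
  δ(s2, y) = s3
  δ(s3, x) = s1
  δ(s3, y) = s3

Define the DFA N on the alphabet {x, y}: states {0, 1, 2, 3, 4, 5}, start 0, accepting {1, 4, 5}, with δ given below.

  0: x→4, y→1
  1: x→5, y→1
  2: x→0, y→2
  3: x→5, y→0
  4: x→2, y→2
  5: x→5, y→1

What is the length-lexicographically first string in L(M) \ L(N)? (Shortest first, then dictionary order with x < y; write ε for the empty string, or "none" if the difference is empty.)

xyx

The string xyx is accepted by M but not by N.
No shorter string lies in the difference, and xyx is the lexicographically first length-3 string in L(M) \ L(N).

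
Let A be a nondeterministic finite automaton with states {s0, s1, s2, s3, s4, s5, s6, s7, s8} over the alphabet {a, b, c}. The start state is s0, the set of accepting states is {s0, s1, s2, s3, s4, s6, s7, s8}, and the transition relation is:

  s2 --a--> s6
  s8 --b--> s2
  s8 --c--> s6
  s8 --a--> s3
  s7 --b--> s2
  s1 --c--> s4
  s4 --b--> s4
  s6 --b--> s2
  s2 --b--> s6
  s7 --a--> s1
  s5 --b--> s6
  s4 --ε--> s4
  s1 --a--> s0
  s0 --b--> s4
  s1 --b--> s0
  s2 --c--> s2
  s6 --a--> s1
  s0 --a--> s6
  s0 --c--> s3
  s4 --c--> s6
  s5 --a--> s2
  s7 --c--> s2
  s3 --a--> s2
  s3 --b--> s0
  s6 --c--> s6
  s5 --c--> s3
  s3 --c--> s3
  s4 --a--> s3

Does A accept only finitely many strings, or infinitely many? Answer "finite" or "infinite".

infinite

State s0 is reachable from the start and can reach an accepting state, and it lies on the cycle s0 → s3 → s0.
Traversing that cycle any number of times yields accepted strings of unbounded length, so the language is infinite.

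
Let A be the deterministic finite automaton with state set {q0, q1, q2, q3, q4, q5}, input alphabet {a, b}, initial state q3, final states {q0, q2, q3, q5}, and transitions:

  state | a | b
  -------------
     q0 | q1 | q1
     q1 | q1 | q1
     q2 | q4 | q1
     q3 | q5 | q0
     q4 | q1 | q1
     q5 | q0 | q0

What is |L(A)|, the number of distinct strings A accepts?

The useful subgraph on states {q0, q3, q5} is acyclic, so L(A) is finite; the longest accepting path visits 3 useful states, giving maximum string length 2.
Counting accepting paths from q3 by length: 1 of length 0, 2 of length 1, 2 of length 2. Total 5.

5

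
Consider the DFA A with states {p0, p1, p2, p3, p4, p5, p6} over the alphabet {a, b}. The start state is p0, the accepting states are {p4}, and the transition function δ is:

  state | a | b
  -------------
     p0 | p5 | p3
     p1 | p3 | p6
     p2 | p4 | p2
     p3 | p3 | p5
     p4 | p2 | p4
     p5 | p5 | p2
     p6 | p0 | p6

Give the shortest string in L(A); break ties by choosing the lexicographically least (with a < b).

A breadth-first search from p0 reaches an accepting state first via the path p0 → p5 → p2 → p4 on input aba.
No string of length < 3 is accepted (BFS exhausts all shorter strings without reaching an accepting state), and aba is the lexicographically least accepting string of length 3.

aba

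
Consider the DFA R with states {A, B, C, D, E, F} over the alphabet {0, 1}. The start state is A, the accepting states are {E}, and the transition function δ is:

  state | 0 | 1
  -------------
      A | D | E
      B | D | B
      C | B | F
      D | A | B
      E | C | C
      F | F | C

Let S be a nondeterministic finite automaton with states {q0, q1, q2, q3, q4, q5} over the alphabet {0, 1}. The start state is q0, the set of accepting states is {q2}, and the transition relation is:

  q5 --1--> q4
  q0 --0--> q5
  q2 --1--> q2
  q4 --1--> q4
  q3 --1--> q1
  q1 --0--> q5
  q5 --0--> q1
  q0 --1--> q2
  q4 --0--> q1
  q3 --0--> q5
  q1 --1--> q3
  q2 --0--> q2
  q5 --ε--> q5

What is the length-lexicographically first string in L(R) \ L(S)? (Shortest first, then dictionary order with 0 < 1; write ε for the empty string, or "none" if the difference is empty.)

001

The string 001 is accepted by R but not by S.
No shorter string lies in the difference, and 001 is the lexicographically first length-3 string in L(R) \ L(S).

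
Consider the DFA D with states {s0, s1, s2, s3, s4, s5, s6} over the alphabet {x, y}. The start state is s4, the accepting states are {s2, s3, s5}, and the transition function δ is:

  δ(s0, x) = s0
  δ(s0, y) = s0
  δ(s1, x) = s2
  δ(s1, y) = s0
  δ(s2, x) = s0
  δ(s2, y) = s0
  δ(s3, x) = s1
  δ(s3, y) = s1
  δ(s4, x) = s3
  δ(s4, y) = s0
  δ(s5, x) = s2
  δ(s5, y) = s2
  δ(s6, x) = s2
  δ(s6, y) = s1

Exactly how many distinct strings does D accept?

3

The useful subgraph on states {s1, s2, s3, s4} is acyclic, so L(D) is finite; the longest accepting path visits 4 useful states, giving maximum string length 3.
Counting accepting paths from s4 by length: 1 of length 1, 2 of length 3. Total 3.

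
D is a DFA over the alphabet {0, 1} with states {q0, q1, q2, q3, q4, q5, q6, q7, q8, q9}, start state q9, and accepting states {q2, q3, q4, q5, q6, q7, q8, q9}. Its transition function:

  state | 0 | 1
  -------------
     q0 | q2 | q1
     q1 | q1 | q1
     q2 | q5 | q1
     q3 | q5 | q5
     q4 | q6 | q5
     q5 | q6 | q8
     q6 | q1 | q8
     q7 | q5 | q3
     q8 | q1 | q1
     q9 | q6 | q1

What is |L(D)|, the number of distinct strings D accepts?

3

The useful subgraph on states {q6, q8, q9} is acyclic, so L(D) is finite; the longest accepting path visits 3 useful states, giving maximum string length 2.
Counting accepting paths from q9 by length: 1 of length 0, 1 of length 1, 1 of length 2. Total 3.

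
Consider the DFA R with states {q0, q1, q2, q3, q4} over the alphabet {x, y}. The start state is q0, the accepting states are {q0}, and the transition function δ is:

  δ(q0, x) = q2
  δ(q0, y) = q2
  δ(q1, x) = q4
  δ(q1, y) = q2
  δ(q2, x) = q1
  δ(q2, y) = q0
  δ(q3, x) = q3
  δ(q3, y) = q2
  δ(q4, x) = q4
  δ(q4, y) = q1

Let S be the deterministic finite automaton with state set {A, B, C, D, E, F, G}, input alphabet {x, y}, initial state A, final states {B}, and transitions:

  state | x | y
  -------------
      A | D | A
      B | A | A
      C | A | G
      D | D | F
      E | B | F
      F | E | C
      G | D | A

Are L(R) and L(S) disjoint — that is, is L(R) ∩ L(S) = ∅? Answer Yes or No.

Yes

Exploring the product automaton R × S from the start pair (q0, A), following both machines on each input symbol, reaches 19 state pairs: (q0, A), (q2, D), (q2, A), (q1, D), (q0, F), (q4, D), (q2, F), (q2, E), (q2, C), (q1, F), (q1, E), (q0, C), (q1, B), (q1, A), (q0, G), (q4, E), (q4, B), (q2, G), (q4, A).
R accepts in {q0} and S accepts in {B}; no reachable pair has both components accepting, so no string drives both machines to acceptance simultaneously and L(R) ∩ L(S) = ∅.
So no string is accepted by both, and the intersection is empty.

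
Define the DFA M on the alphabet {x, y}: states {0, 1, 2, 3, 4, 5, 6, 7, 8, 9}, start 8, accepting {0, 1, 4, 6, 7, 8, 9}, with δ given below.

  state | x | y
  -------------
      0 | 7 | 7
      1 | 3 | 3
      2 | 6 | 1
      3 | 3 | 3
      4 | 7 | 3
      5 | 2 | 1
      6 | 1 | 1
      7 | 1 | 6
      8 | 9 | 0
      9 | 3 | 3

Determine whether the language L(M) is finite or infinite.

The useful states (reachable from 8 and able to reach an accepting state) are {0, 1, 6, 7, 8, 9}.
Restricted to these states the transition graph has no cycle, so every accepting path has bounded length and L is finite.

finite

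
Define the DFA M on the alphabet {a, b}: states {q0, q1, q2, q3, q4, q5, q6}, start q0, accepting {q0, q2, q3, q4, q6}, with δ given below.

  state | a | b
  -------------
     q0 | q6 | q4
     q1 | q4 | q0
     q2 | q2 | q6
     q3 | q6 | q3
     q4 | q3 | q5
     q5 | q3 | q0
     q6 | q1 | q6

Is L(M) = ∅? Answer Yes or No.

No

The empty string ε is accepted: the run q0 ends in the accepting state q0.
Since at least one string is accepted, L(M) is not empty.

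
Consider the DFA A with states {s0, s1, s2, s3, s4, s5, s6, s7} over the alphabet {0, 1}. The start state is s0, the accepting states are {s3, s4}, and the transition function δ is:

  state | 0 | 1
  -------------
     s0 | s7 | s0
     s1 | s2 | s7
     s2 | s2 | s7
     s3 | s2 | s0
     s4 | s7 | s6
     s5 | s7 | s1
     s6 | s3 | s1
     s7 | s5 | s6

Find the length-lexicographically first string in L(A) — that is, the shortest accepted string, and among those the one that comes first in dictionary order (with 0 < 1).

010

A breadth-first search from s0 reaches an accepting state first via the path s0 → s7 → s6 → s3 on input 010.
No string of length < 3 is accepted (BFS exhausts all shorter strings without reaching an accepting state), and 010 is the lexicographically least accepting string of length 3.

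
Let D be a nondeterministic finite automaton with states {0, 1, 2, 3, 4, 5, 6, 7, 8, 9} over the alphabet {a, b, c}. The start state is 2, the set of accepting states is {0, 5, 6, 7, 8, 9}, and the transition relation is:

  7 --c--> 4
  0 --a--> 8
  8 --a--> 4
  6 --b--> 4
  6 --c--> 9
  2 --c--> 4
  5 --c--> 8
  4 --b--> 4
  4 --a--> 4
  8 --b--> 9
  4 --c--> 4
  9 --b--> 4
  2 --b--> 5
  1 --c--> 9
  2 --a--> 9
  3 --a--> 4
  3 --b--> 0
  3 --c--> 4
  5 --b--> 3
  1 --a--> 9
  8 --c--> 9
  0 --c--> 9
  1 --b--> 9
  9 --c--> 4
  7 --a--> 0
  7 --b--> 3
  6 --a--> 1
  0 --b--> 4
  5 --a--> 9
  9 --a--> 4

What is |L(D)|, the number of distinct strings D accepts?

The useful subgraph on states {0, 2, 3, 5, 8, 9} is acyclic, so L(D) is finite; the longest accepting path visits 6 useful states, giving maximum string length 5.
Counting accepting paths from 2 by length: 2 of length 1, 2 of length 2, 3 of length 3, 2 of length 4, 2 of length 5. Total 11.

11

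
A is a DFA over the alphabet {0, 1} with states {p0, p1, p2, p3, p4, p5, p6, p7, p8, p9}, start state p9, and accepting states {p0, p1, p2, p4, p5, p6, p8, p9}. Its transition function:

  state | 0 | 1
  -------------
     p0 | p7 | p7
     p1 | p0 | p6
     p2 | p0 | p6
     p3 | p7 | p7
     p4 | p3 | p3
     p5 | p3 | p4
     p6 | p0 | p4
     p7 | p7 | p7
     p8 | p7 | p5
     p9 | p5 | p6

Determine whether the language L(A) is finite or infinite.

finite

The useful states (reachable from p9 and able to reach an accepting state) are {p0, p4, p5, p6, p9}.
Restricted to these states the transition graph has no cycle, so every accepting path has bounded length and L is finite.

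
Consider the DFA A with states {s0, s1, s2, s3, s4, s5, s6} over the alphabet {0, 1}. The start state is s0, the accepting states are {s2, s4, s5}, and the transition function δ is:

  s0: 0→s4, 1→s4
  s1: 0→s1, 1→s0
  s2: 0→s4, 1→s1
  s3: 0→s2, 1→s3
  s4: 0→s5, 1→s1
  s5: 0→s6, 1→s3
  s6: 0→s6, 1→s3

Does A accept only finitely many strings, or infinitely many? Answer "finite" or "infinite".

infinite

State s0 is reachable from the start and can reach an accepting state, and it lies on the cycle s0 → s4 → s1 → s0.
Traversing that cycle any number of times yields accepted strings of unbounded length, so the language is infinite.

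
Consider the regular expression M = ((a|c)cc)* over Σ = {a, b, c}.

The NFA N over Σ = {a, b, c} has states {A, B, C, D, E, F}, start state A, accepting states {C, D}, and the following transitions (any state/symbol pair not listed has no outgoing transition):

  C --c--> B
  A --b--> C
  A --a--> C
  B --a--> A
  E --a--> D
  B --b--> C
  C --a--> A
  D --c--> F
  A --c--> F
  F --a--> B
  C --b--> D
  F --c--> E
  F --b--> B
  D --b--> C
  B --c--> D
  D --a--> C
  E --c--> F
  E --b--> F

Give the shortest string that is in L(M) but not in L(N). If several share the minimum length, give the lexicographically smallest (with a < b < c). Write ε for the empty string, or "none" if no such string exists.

ε

The empty string ε is accepted by M but not by N.
Since ε is the unique shortest string, it is the required witness.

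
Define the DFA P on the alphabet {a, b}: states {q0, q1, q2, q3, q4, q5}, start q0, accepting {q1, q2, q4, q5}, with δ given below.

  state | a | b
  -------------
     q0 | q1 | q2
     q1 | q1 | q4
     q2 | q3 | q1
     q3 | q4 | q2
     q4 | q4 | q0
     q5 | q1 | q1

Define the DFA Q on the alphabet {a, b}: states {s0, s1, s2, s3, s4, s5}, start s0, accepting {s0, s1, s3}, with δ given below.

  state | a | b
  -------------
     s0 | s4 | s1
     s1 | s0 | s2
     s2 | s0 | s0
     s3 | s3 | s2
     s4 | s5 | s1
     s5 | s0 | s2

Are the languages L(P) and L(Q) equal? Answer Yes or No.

No

The string a is accepted by P but rejected by Q.
So L(P) ≠ L(Q).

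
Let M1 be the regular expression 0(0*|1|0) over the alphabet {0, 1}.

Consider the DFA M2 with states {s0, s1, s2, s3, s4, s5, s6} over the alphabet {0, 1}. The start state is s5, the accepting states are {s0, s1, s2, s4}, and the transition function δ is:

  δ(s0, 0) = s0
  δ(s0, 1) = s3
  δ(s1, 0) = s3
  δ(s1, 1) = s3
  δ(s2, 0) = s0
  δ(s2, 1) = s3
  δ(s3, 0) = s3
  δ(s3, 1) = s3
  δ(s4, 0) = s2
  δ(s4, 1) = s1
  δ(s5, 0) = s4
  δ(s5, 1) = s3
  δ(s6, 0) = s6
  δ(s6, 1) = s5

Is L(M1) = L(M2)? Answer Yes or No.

Converting the expression M1 to a DFA (subset construction, then merging equivalent states) gives the minimal DFA with states {r0, r1, r2, r3, r4}, start state r0, accepting states {r1, r3, r4} and transitions r0: 0→r1, 1→r2; r1: 0→r3, 1→r4; r2: 0→r2, 1→r2; r3: 0→r3, 1→r2; r4: 0→r2, 1→r2.
Exploring the product automaton M1 × M2 from the start pair (r0, s5), following both machines on each input symbol, reaches 6 state pairs: (r0, s5), (r1, s4), (r2, s3), (r3, s2), (r4, s1), (r3, s0).
M1 accepts in {r1, r3, r4} and M2 accepts in {s0, s1, s2, s4}. In every reachable pair the two components are either both accepting — (r1, s4), (r3, s2), (r4, s1), (r3, s0) — or both non-accepting, so no string is accepted by exactly one of the machines: L(M1) \ L(M2) and L(M2) \ L(M1) are both empty.
Hence every string is accepted by M1 iff it is accepted by M2, and the two languages coincide.

Yes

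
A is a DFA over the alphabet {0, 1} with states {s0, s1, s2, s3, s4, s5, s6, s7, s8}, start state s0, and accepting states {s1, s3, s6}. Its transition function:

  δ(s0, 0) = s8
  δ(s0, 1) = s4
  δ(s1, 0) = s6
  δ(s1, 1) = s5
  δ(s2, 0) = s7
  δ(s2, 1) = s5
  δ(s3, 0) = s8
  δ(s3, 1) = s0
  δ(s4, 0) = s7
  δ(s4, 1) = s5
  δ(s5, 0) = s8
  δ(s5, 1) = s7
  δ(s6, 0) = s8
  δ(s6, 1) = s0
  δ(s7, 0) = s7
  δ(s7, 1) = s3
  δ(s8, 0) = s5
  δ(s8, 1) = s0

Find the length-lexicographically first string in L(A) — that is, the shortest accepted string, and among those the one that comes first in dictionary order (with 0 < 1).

A breadth-first search from s0 reaches an accepting state first via the path s0 → s4 → s7 → s3 on input 101.
No string of length < 3 is accepted (BFS exhausts all shorter strings without reaching an accepting state), and 101 is the lexicographically least accepting string of length 3.

101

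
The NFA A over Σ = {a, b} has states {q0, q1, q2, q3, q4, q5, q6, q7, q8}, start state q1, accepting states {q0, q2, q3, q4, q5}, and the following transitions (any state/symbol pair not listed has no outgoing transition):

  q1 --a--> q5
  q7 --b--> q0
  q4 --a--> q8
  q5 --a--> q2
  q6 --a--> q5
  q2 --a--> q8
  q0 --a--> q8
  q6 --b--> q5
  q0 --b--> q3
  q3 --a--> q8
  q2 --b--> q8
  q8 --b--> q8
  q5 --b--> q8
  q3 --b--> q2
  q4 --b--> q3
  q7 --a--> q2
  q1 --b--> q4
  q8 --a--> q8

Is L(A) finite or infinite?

The useful states (reachable from q1 and able to reach an accepting state) are {q1, q2, q3, q4, q5}.
Restricted to these states the transition graph has no cycle, so every accepting path has bounded length and L is finite.

finite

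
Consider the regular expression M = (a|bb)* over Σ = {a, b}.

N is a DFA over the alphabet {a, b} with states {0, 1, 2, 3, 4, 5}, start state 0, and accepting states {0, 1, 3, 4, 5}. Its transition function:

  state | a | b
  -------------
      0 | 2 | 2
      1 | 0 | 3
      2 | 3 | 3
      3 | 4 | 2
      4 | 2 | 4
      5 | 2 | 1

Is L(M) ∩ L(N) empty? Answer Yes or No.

The empty string ε is accepted by both M and N.
Hence L(M) ∩ L(N) ≠ ∅.

No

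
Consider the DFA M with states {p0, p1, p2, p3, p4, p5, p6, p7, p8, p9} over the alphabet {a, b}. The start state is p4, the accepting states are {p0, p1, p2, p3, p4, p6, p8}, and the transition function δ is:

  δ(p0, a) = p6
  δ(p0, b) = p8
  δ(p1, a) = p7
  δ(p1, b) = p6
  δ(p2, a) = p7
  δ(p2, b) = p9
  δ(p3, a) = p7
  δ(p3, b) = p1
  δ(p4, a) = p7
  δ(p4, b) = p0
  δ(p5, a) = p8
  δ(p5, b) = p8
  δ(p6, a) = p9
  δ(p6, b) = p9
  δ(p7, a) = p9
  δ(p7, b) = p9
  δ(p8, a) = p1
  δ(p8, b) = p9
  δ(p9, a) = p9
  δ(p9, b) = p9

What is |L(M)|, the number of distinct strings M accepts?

6

The useful subgraph on states {p0, p1, p4, p6, p8} is acyclic, so L(M) is finite; the longest accepting path visits 5 useful states, giving maximum string length 4.
Counting accepting paths from p4 by length: 1 of length 0, 1 of length 1, 2 of length 2, 1 of length 3, 1 of length 4. Total 6.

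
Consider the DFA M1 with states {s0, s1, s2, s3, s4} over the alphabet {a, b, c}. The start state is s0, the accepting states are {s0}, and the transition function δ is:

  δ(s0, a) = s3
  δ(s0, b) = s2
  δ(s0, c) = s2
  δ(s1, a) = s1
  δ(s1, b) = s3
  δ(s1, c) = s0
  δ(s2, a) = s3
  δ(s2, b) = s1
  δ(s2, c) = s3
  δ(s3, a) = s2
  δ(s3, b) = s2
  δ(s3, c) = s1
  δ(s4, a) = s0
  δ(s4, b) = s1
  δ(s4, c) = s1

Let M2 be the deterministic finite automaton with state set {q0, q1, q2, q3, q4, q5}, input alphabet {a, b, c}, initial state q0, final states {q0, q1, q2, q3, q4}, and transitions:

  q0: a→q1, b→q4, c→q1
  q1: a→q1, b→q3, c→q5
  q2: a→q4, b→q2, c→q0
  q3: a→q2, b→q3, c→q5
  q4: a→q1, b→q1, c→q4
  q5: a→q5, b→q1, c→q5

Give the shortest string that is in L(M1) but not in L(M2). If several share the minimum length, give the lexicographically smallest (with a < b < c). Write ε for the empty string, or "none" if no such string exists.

acc

The string acc is accepted by M1 but not by M2.
No shorter string lies in the difference, and acc is the lexicographically first length-3 string in L(M1) \ L(M2).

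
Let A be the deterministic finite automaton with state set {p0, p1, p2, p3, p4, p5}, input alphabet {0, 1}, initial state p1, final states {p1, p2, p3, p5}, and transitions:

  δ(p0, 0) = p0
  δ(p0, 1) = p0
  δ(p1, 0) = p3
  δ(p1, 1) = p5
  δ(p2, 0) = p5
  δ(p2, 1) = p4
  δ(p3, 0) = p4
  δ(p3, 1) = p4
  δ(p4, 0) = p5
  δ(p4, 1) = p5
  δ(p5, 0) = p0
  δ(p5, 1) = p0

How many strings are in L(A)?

The useful subgraph on states {p1, p3, p4, p5} is acyclic, so L(A) is finite; the longest accepting path visits 4 useful states, giving maximum string length 3.
Counting accepting paths from p1 by length: 1 of length 0, 2 of length 1, 4 of length 3. Total 7.

7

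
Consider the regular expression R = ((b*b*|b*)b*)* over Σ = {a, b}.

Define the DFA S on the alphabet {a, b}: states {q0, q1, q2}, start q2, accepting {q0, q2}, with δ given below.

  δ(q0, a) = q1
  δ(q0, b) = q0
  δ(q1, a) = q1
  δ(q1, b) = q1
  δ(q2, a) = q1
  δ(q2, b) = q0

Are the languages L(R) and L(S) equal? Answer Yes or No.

Converting the expression R to a DFA (subset construction, then merging equivalent states) gives the minimal DFA with states {r0, r1}, start state r0, accepting states {r0} and transitions r0: a→r1, b→r0; r1: a→r1, b→r1.
Exploring the product automaton R × S from the start pair (r0, q2), following both machines on each input symbol, reaches 3 state pairs: (r0, q2), (r1, q1), (r0, q0).
R accepts in {r0} and S accepts in {q0, q2}. In every reachable pair the two components are either both accepting — (r0, q2), (r0, q0) — or both non-accepting, so no string is accepted by exactly one of the machines: L(R) \ L(S) and L(S) \ L(R) are both empty.
Hence every string is accepted by R iff it is accepted by S, and the two languages coincide.

Yes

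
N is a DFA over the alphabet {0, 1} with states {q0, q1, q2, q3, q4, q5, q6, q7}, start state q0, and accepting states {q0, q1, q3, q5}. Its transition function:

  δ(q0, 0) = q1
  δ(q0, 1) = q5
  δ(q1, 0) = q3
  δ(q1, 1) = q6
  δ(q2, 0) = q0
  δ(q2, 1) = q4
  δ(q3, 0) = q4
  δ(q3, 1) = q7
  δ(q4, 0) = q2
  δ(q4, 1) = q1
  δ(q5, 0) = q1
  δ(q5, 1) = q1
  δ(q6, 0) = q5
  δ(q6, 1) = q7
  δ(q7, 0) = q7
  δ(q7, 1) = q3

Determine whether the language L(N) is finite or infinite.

infinite

State q1 is reachable from the start and can reach an accepting state, and it lies on the cycle q1 → q3 → q4 → q1.
Traversing that cycle any number of times yields accepted strings of unbounded length, so the language is infinite.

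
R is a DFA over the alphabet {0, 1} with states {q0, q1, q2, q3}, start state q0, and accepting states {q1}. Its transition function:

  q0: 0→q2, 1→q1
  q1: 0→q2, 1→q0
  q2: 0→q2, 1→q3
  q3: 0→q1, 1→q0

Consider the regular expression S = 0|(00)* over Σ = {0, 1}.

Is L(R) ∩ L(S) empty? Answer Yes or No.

Yes

Converting the expression S to a DFA (subset construction, then merging equivalent states) gives the minimal DFA with states {s0, s1, s2, s3, s4}, start state s0, accepting states {s0, s1, s3} and transitions s0: 0→s1, 1→s2; s1: 0→s3, 1→s2; s2: 0→s2, 1→s2; s3: 0→s4, 1→s2; s4: 0→s3, 1→s2.
Exploring the product automaton R × S from the start pair (q0, s0), following both machines on each input symbol, reaches 8 state pairs: (q0, s0), (q2, s1), (q1, s2), (q2, s3), (q3, s2), (q2, s2), (q0, s2), (q2, s4).
R accepts in {q1} and S accepts in {s0, s1, s3}; no reachable pair has both components accepting, so no string drives both machines to acceptance simultaneously and L(R) ∩ L(S) = ∅.
So no string is accepted by both, and the intersection is empty.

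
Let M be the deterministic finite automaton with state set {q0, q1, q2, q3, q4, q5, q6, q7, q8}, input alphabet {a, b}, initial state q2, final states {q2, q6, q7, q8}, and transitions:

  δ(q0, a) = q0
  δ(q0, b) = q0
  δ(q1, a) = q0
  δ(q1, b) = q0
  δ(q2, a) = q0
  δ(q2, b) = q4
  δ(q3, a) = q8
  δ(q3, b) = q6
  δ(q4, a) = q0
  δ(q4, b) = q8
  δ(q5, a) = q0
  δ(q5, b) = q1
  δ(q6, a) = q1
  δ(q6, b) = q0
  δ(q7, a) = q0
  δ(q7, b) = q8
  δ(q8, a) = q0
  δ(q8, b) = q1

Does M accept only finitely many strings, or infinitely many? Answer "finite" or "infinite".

finite

The useful states (reachable from q2 and able to reach an accepting state) are {q2, q4, q8}.
Restricted to these states the transition graph has no cycle, so every accepting path has bounded length and L is finite.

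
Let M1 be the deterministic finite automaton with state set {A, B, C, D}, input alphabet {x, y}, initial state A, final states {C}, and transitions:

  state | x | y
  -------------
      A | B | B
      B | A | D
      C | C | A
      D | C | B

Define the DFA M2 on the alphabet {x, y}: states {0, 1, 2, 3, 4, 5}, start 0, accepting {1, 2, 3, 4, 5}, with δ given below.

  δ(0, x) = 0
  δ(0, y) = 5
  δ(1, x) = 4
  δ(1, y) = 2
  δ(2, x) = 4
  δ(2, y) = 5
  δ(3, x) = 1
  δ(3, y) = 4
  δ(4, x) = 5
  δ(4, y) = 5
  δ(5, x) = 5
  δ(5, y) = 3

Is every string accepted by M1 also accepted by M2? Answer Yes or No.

Exploring the product automaton M1 × M2 from the start pair (A, 0), following both machines on each input symbol, reaches 19 state pairs: (A, 0), (B, 0), (B, 5), (D, 5), (A, 5), (D, 3), (C, 5), (B, 3), (C, 1), (B, 4), (A, 3), (A, 1), (D, 4), (C, 4), (A, 2), (B, 1), (B, 2), (A, 4), (D, 2).
M1 accepts in {C} and M2 accepts in {1, 2, 3, 4, 5}. The reachable pairs whose M1-component is accepting are (C, 5), (C, 1), (C, 4); in each of them the M2-component is accepting too, so the product for L(M1) \ L(M2) (M1-component accepting, M2-component rejecting) has no reachable accepting pair and the difference is empty.
Hence every string in L(M1) is also in L(M2).

Yes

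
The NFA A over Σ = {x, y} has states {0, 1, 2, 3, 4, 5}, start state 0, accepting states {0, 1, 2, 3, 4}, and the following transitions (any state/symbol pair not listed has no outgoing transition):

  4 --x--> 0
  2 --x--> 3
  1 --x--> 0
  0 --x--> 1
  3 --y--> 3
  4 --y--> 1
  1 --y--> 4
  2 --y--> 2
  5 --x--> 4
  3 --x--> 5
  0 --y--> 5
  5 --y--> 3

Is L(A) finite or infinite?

infinite

State 0 is reachable from the start and can reach an accepting state, and it lies on the cycle 0 → 1 → 0.
Traversing that cycle any number of times yields accepted strings of unbounded length, so the language is infinite.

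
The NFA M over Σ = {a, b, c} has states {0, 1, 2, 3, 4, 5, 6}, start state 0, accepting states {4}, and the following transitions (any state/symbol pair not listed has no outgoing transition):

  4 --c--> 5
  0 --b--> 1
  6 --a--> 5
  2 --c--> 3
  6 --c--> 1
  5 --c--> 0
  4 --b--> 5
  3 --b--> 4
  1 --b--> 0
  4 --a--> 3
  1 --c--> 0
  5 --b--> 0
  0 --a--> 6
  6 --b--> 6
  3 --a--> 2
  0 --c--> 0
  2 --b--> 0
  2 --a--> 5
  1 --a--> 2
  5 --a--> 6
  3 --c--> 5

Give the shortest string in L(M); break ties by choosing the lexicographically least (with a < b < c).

A breadth-first search from 0 reaches an accepting state first via the path 0 → 1 → 2 → 3 → 4 on input bacb.
No string of length < 4 is accepted (BFS exhausts all shorter strings without reaching an accepting state), and bacb is the lexicographically least accepting string of length 4.

bacb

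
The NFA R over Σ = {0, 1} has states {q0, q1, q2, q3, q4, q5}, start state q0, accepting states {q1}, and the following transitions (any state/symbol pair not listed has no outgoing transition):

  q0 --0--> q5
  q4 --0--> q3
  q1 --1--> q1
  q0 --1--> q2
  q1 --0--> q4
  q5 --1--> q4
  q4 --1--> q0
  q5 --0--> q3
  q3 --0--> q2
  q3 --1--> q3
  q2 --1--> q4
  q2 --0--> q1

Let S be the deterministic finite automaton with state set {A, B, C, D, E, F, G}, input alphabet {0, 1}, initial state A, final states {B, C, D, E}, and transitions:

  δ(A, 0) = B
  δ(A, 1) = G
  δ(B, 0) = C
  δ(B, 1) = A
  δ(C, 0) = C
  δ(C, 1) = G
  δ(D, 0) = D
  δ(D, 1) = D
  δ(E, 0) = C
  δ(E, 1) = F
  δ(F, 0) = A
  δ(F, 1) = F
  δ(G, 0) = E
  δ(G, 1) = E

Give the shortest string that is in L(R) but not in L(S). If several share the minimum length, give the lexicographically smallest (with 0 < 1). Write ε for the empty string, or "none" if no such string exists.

The string 101 is accepted by R but not by S.
No shorter string lies in the difference, and 101 is the lexicographically first length-3 string in L(R) \ L(S).

101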